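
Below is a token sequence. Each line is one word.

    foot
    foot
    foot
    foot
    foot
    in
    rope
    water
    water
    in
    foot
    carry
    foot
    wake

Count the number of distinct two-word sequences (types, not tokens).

10

14 tokens → 13 bigram windows in total.
Repeated bigrams (each contributes count−1 duplicates):
  foot foot: 4
3 duplicate windows → 13 − 3 = 10 distinct.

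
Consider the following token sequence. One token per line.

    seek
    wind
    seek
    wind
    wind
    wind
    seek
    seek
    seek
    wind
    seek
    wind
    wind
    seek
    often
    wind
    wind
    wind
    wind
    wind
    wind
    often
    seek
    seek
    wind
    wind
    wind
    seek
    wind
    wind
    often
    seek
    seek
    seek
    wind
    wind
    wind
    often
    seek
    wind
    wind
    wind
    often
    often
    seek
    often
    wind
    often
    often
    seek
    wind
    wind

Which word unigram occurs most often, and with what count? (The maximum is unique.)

"wind", 27 times

Unigram frequencies (highest first):
  wind: 27
  seek: 16
  often: 9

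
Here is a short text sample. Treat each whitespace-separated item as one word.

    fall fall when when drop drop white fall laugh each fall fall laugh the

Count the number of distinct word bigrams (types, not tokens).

11

14 tokens → 13 bigram windows in total.
Repeated bigrams (each contributes count−1 duplicates):
  fall fall: 2
  fall laugh: 2
2 duplicate windows → 13 − 2 = 11 distinct.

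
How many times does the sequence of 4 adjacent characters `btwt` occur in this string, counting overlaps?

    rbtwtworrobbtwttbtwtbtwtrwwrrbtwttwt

Sliding a length-4 window over the 36 characters (33 positions):
  position 2–5: btwt
  position 12–15: btwt
  position 17–20: btwt
  position 21–24: btwt
  position 30–33: btwt

5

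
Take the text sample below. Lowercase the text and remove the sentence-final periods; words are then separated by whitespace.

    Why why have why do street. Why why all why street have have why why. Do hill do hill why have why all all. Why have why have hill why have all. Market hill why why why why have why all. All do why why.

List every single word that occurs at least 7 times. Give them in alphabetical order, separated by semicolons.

have; why

Unigram counts meeting the condition (at least 7 times):
  have: 8
  why: 20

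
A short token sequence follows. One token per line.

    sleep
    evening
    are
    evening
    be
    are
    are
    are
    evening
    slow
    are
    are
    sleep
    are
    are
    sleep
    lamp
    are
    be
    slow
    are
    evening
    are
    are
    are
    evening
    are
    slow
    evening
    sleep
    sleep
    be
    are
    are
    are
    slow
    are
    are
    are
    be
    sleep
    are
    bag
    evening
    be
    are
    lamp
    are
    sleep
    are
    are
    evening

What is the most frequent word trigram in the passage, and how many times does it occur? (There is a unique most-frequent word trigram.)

"are are are", 4 times

Trigram frequencies (highest first):
  are are are: 4
  are are evening: 3
  evening be are: 2
  be are are: 2
  slow are are: 2
  are are sleep: 2
  … (32 more, each ≤ 2)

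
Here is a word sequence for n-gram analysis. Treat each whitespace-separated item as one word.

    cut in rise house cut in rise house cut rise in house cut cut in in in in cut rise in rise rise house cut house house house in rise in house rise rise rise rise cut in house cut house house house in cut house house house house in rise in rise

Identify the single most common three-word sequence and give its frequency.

Trigram frequencies (highest first):
  house house house: 4
  rise house cut: 3
  cut house house: 3
  house house in: 3
  cut in rise: 2
  in rise house: 2
  … (25 more, each ≤ 2)

"house house house", 4 times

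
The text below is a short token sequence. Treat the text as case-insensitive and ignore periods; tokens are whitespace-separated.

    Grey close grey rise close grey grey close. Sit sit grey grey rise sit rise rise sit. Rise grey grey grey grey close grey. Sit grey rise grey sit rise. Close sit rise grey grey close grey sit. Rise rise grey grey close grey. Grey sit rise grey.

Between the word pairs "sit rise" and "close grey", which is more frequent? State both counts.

"sit rise" (6 vs 5)

"sit rise": 6 occurrences
"close grey": 5 occurrences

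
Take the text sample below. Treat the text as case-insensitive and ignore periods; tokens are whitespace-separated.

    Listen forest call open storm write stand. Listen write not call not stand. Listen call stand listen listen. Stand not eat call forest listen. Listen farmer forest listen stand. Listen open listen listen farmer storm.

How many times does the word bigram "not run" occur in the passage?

Scanning the 34 overlapping bigram windows for "not run":
  (none found)

0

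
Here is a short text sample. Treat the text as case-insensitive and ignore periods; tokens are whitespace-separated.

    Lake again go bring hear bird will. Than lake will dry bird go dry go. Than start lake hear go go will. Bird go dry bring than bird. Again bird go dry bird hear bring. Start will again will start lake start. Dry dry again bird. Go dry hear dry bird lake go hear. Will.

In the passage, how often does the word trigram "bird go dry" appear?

4

Scanning the 53 overlapping trigram windows for "bird go dry":
  position 12–14: bird go dry
  position 23–25: bird go dry
  position 30–32: bird go dry
  position 46–48: bird go dry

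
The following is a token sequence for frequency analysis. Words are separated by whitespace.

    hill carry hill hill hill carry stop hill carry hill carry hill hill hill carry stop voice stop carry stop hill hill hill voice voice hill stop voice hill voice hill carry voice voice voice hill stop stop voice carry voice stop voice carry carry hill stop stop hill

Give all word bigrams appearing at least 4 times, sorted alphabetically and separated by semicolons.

carry hill; hill carry; hill hill; stop voice; voice hill

Bigram counts meeting the condition (at least 4 times):
  carry hill: 4
  hill carry: 6
  hill hill: 6
  stop voice: 4
  voice hill: 4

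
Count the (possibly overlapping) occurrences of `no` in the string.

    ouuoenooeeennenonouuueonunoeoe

4

Sliding a length-2 window over the 30 characters (29 positions):
  position 6–7: no
  position 15–16: no
  position 17–18: no
  position 26–27: no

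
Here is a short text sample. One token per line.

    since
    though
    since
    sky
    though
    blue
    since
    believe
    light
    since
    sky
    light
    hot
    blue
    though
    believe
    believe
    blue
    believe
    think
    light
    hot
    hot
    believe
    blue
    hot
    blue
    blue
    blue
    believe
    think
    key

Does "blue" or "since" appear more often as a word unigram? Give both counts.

"blue": 7 occurrences
"since": 4 occurrences

"blue" (7 vs 4)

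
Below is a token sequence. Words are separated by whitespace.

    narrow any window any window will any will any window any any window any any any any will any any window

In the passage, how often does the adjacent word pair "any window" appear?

5

Scanning the 20 overlapping bigram windows for "any window":
  position 2–3: any window
  position 4–5: any window
  position 9–10: any window
  position 12–13: any window
  position 20–21: any window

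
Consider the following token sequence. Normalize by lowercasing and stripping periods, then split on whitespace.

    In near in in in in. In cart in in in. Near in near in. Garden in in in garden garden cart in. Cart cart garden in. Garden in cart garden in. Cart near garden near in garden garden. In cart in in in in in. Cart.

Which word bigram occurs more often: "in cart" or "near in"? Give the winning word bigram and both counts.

"in cart": 6 occurrences
"near in": 4 occurrences

"in cart" (6 vs 4)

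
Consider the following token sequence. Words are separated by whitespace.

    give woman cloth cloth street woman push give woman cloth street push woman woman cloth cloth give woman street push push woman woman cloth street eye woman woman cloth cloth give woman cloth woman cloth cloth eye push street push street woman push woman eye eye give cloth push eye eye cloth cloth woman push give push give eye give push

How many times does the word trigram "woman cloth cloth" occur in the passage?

Scanning the 59 overlapping trigram windows for "woman cloth cloth":
  position 2–4: woman cloth cloth
  position 14–16: woman cloth cloth
  position 28–30: woman cloth cloth
  position 34–36: woman cloth cloth

4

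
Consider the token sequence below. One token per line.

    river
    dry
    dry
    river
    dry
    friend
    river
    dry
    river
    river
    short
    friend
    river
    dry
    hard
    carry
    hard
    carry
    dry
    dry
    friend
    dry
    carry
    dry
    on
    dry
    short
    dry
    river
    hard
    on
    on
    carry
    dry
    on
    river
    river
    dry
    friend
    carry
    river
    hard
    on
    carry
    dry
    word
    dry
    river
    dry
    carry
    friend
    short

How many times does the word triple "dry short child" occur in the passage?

0

Scanning the 50 overlapping trigram windows for "dry short child":
  (none found)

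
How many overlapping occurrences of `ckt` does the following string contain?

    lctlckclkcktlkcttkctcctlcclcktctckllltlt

2

Sliding a length-3 window over the 40 characters (38 positions):
  position 10–12: ckt
  position 28–30: ckt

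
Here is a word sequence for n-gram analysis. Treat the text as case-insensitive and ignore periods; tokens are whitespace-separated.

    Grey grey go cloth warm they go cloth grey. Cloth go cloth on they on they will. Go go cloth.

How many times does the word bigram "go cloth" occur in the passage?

Scanning the 19 overlapping bigram windows for "go cloth":
  position 3–4: go cloth
  position 7–8: go cloth
  position 11–12: go cloth
  position 19–20: go cloth

4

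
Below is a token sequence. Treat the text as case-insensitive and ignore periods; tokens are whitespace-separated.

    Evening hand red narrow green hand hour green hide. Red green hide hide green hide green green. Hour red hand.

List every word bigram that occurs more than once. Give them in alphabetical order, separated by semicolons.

Bigram counts meeting the condition (more than once):
  green hide: 3
  hide green: 2

green hide; hide green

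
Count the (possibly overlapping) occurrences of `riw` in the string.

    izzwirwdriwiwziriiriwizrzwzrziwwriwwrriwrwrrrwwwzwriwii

Sliding a length-3 window over the 55 characters (53 positions):
  position 9–11: riw
  position 19–21: riw
  position 33–35: riw
  position 38–40: riw
  position 51–53: riw

5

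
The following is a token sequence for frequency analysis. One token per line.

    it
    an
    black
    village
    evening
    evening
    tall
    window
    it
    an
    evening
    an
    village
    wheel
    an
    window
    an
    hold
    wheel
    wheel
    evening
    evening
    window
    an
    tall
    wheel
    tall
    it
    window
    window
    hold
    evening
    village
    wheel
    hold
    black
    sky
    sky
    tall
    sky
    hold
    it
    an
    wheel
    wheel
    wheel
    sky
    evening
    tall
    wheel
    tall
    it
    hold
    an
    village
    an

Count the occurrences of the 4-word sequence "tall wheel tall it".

2

Scanning the 53 overlapping 4-gram windows for "tall wheel tall it":
  position 25–28: tall wheel tall it
  position 49–52: tall wheel tall it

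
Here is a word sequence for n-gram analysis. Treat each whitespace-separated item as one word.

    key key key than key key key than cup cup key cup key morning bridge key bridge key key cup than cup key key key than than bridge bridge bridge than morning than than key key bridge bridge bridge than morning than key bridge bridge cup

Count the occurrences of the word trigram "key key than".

Scanning the 44 overlapping trigram windows for "key key than":
  position 2–4: key key than
  position 6–8: key key than
  position 24–26: key key than

3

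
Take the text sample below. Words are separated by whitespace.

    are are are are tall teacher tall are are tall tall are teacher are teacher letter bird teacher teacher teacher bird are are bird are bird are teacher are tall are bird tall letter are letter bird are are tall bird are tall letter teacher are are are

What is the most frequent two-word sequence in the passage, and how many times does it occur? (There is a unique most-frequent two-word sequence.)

Bigram frequencies (highest first):
  are are: 8
  are tall: 5
  bird are: 5
  tall are: 3
  are teacher: 3
  teacher are: 3
  … (15 more, each ≤ 3)

"are are", 8 times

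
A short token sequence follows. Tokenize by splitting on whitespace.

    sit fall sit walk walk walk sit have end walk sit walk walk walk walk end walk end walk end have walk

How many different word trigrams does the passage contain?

22 tokens → 20 trigram windows in total.
Repeated trigrams (each contributes count−1 duplicates):
  walk walk walk: 3
  end walk end: 2
  sit walk walk: 2
  walk end walk: 2
5 duplicate windows → 20 − 5 = 15 distinct.

15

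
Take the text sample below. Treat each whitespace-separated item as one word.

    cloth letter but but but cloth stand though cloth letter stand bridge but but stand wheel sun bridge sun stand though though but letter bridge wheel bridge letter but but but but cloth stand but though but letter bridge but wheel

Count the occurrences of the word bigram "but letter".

2

Scanning the 40 overlapping bigram windows for "but letter":
  position 23–24: but letter
  position 37–38: but letter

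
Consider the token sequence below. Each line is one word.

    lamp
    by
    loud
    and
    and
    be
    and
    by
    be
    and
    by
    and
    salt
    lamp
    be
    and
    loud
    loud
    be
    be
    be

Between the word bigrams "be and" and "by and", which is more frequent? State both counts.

"be and" (3 vs 1)

"be and": 3 occurrences
"by and": 1 occurrence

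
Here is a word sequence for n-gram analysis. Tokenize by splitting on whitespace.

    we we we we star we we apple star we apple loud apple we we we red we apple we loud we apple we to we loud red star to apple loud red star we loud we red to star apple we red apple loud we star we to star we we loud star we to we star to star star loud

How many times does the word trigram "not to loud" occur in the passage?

0

Scanning the 60 overlapping trigram windows for "not to loud":
  (none found)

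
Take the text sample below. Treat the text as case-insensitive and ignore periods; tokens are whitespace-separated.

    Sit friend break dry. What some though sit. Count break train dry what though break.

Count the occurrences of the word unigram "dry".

2

Scanning the 15 tokens for "dry":
  position 4: dry
  position 12: dry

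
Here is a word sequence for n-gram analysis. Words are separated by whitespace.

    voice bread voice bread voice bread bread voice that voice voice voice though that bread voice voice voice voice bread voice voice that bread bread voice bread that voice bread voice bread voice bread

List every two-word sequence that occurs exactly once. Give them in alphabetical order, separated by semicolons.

bread that; though that; voice though

Bigram counts meeting the condition (exactly once):
  bread that: 1
  though that: 1
  voice though: 1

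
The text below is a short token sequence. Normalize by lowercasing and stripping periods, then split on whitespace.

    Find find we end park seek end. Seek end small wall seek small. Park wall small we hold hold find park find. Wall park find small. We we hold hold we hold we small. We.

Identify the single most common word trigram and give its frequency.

Trigram frequencies (highest first):
  we hold hold: 2
  find find we: 1
  find we end: 1
  we end park: 1
  end park seek: 1
  park seek end: 1
  … (26 more, each ≤ 1)

"we hold hold", 2 times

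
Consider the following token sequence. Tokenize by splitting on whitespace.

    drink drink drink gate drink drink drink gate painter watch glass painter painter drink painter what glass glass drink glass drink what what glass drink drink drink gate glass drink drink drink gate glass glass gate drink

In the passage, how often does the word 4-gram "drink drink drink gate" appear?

4

Scanning the 34 overlapping 4-gram windows for "drink drink drink gate":
  position 1–4: drink drink drink gate
  position 5–8: drink drink drink gate
  position 25–28: drink drink drink gate
  position 30–33: drink drink drink gate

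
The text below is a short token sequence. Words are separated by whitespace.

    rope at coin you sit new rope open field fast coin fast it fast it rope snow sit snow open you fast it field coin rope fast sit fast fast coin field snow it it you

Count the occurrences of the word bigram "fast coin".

2

Scanning the 35 overlapping bigram windows for "fast coin":
  position 10–11: fast coin
  position 30–31: fast coin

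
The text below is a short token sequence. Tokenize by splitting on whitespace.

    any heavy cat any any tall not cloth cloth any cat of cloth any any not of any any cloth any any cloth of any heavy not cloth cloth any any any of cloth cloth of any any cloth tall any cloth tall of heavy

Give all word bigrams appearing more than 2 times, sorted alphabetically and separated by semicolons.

any any; any cloth; cloth any; cloth cloth; of any

Bigram counts meeting the condition (more than 2 times):
  any any: 7
  any cloth: 4
  cloth any: 4
  cloth cloth: 3
  of any: 3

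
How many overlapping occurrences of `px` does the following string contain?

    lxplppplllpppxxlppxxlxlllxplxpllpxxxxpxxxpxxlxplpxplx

6

Sliding a length-2 window over the 53 characters (52 positions):
  position 13–14: px
  position 18–19: px
  position 33–34: px
  position 38–39: px
  position 42–43: px
  position 49–50: px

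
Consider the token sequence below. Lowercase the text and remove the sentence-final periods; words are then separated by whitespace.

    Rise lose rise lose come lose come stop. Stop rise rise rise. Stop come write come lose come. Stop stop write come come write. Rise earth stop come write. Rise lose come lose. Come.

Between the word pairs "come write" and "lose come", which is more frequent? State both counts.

"come write": 3 occurrences
"lose come": 5 occurrences

"lose come" (5 vs 3)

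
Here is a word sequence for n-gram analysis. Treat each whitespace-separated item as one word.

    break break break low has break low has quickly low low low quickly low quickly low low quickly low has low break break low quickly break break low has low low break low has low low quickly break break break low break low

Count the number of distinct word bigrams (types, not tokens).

43 tokens → 42 bigram windows in total.
Repeated bigrams (each contributes count−1 duplicates):
  break low: 7
  break break: 6
  low has: 5
  low low: 5
  low quickly: 5
  quickly low: 4
  has low: 3
  low break: 3
  … (1 more repeated)
31 duplicate windows → 42 − 31 = 11 distinct.

11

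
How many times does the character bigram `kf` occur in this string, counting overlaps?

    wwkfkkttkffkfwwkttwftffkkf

Sliding a length-2 window over the 26 characters (25 positions):
  position 3–4: kf
  position 9–10: kf
  position 12–13: kf
  position 25–26: kf

4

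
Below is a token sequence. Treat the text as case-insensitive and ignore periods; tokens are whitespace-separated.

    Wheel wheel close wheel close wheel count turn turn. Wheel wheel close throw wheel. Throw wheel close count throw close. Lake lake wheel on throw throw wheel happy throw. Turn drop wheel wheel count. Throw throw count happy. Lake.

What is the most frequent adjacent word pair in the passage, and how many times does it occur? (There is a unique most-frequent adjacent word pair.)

Bigram frequencies (highest first):
  wheel close: 4
  wheel wheel: 3
  throw wheel: 3
  close wheel: 2
  wheel count: 2
  count throw: 2
  … (21 more, each ≤ 2)

"wheel close", 4 times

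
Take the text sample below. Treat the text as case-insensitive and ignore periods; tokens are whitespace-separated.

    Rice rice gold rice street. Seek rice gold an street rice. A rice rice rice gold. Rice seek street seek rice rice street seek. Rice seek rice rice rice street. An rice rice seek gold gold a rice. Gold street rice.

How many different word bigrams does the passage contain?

19

41 tokens → 40 bigram windows in total.
Repeated bigrams (each contributes count−1 duplicates):
  rice rice: 7
  rice gold: 4
  seek rice: 4
  rice seek: 3
  rice street: 3
  street seek: 3
  a rice: 2
  gold rice: 2
  … (1 more repeated)
21 duplicate windows → 40 − 21 = 19 distinct.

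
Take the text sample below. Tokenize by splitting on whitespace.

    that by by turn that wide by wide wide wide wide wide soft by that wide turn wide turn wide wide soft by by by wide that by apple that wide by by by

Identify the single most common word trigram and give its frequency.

Trigram frequencies (highest first):
  wide wide wide: 3
  that wide by: 2
  wide wide soft: 2
  wide soft by: 2
  wide turn wide: 2
  by by by: 2
  … (19 more, each ≤ 1)

"wide wide wide", 3 times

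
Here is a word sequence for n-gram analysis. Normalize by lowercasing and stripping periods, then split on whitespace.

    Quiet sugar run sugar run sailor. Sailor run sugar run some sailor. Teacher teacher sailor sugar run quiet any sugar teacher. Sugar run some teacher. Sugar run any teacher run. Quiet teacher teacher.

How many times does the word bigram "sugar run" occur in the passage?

Scanning the 32 overlapping bigram windows for "sugar run":
  position 2–3: sugar run
  position 4–5: sugar run
  position 9–10: sugar run
  position 16–17: sugar run
  position 22–23: sugar run
  position 26–27: sugar run

6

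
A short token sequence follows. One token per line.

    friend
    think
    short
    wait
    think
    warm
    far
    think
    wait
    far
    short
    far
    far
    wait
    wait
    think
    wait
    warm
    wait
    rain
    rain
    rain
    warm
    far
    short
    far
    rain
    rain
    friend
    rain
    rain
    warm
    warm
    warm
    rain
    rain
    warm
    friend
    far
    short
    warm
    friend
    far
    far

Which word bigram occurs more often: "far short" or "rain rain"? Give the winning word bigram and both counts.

"far short": 3 occurrences
"rain rain": 5 occurrences

"rain rain" (5 vs 3)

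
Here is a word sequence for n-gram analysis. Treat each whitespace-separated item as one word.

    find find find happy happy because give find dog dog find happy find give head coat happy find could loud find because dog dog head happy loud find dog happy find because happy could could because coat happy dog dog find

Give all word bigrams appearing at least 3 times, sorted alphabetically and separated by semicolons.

Bigram counts meeting the condition (at least 3 times):
  dog dog: 3
  happy find: 3

dog dog; happy find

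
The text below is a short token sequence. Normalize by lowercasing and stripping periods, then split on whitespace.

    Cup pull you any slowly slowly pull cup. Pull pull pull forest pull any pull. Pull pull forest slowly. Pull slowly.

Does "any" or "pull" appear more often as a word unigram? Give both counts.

"any": 2 occurrences
"pull": 10 occurrences

"pull" (10 vs 2)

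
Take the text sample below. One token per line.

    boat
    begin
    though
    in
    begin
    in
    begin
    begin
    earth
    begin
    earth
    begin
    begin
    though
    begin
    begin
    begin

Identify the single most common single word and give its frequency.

Unigram frequencies (highest first):
  begin: 10
  though: 2
  in: 2
  earth: 2
  boat: 1

"begin", 10 times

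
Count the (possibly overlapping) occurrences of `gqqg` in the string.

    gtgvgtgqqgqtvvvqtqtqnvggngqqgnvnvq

Sliding a length-4 window over the 34 characters (31 positions):
  position 7–10: gqqg
  position 26–29: gqqg

2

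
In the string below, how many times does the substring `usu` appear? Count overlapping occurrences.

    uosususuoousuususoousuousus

6

Sliding a length-3 window over the 27 characters (25 positions):
  position 4–6: usu
  position 6–8: usu
  position 11–13: usu
  position 14–16: usu
  position 20–22: usu
  position 24–26: usu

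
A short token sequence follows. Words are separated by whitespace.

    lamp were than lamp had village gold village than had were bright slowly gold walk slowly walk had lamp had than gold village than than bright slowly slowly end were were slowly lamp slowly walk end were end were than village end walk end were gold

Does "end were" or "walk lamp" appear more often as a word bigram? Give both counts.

"end were" (4 vs 0)

"end were": 4 occurrences
"walk lamp": 0 occurrences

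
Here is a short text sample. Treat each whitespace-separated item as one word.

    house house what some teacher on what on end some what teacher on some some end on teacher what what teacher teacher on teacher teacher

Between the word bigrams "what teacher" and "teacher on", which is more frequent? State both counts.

"teacher on" (3 vs 2)

"what teacher": 2 occurrences
"teacher on": 3 occurrences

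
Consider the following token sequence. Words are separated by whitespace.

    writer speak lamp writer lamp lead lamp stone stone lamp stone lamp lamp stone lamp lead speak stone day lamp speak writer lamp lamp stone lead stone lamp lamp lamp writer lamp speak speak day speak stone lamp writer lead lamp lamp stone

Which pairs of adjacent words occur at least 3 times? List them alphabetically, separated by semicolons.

lamp lamp; lamp stone; lamp writer; stone lamp; writer lamp

Bigram counts meeting the condition (at least 3 times):
  lamp lamp: 5
  lamp stone: 5
  lamp writer: 3
  stone lamp: 5
  writer lamp: 3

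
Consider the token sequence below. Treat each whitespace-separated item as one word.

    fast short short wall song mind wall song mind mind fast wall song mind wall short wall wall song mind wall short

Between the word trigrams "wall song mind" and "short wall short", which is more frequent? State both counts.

"wall song mind": 4 occurrences
"short wall short": 0 occurrences

"wall song mind" (4 vs 0)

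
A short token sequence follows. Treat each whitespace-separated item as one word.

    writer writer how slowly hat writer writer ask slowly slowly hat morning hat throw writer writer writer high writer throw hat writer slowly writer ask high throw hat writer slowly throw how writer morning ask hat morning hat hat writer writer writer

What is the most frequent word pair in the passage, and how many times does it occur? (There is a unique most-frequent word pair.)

"writer writer", 6 times

Bigram frequencies (highest first):
  writer writer: 6
  hat writer: 4
  slowly hat: 2
  writer ask: 2
  hat morning: 2
  morning hat: 2
  … (21 more, each ≤ 2)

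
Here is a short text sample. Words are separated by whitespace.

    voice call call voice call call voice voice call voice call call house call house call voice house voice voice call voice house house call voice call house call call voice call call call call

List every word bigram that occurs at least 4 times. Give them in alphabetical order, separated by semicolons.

call call; call voice; house call; voice call

Bigram counts meeting the condition (at least 4 times):
  call call: 7
  call voice: 7
  house call: 4
  voice call: 7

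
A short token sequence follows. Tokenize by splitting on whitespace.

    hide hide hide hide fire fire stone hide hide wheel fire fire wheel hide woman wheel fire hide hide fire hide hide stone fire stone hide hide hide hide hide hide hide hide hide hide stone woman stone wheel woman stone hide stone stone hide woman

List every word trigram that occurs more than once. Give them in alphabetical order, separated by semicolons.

fire hide hide; fire stone hide; hide hide fire; hide hide hide; hide hide stone; stone hide hide

Trigram counts meeting the condition (more than once):
  fire hide hide: 2
  fire stone hide: 2
  hide hide fire: 2
  hide hide hide: 10
  hide hide stone: 2
  stone hide hide: 2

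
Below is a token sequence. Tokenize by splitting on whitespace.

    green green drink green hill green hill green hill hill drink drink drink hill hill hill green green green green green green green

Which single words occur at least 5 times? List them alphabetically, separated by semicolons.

green; hill

Unigram counts meeting the condition (at least 5 times):
  green: 12
  hill: 7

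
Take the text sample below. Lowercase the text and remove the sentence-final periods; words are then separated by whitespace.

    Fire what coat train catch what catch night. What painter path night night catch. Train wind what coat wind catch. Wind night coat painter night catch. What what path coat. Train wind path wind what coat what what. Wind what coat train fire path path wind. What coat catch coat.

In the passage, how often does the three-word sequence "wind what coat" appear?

4

Scanning the 48 overlapping trigram windows for "wind what coat":
  position 16–18: wind what coat
  position 34–36: wind what coat
  position 39–41: wind what coat
  position 46–48: wind what coat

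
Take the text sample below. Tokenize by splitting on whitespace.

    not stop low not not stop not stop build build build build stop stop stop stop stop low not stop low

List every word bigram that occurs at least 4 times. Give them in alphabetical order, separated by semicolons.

not stop; stop stop

Bigram counts meeting the condition (at least 4 times):
  not stop: 4
  stop stop: 4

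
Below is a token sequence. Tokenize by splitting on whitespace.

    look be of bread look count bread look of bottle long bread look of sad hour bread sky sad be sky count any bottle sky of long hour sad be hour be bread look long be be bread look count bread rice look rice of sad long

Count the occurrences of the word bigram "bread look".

Scanning the 46 overlapping bigram windows for "bread look":
  position 4–5: bread look
  position 7–8: bread look
  position 12–13: bread look
  position 33–34: bread look
  position 38–39: bread look

5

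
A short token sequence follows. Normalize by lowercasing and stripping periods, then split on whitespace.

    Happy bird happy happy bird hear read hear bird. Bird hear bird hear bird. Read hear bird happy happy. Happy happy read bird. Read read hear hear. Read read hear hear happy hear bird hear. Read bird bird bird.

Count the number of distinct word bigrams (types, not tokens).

15

39 tokens → 38 bigram windows in total.
Repeated bigrams (each contributes count−1 duplicates):
  hear bird: 5
  bird hear: 4
  happy happy: 4
  read hear: 4
  bird bird: 3
  hear read: 3
  bird happy: 2
  bird read: 2
  … (4 more repeated)
23 duplicate windows → 38 − 23 = 15 distinct.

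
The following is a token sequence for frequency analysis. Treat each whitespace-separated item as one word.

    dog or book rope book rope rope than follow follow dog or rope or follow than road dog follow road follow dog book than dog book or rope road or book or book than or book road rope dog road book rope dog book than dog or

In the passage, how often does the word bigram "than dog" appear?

2

Scanning the 46 overlapping bigram windows for "than dog":
  position 24–25: than dog
  position 45–46: than dog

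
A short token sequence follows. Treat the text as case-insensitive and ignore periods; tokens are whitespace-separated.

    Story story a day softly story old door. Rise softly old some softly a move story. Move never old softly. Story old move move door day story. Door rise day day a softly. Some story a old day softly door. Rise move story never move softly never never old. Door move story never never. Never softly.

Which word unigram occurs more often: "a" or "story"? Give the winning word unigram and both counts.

"a": 4 occurrences
"story": 9 occurrences

"story" (9 vs 4)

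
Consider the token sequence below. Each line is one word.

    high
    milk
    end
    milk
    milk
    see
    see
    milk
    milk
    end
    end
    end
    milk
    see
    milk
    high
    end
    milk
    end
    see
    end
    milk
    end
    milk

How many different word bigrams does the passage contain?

24 tokens → 23 bigram windows in total.
Repeated bigrams (each contributes count−1 duplicates):
  end milk: 5
  milk end: 4
  end end: 2
  milk milk: 2
  milk see: 2
  see milk: 2
11 duplicate windows → 23 − 11 = 12 distinct.

12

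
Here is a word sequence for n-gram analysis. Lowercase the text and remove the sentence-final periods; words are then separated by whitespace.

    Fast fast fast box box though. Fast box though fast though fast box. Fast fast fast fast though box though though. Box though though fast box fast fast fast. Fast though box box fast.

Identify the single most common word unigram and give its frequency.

Unigram frequencies (highest first):
  fast: 16
  box: 9
  though: 9

"fast", 16 times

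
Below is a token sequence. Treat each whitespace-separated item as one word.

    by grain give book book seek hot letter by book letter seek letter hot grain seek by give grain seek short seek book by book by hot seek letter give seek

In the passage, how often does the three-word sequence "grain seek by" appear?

1

Scanning the 29 overlapping trigram windows for "grain seek by":
  position 15–17: grain seek by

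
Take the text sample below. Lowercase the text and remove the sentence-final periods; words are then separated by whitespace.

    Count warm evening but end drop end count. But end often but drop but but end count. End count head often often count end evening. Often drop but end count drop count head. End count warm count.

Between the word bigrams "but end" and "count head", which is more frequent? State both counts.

"but end": 4 occurrences
"count head": 2 occurrences

"but end" (4 vs 2)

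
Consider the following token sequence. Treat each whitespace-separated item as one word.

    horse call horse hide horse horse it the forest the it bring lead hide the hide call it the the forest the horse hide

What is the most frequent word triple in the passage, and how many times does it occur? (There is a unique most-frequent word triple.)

Trigram frequencies (highest first):
  the forest the: 2
  horse call horse: 1
  call horse hide: 1
  horse hide horse: 1
  hide horse horse: 1
  horse horse it: 1
  … (15 more, each ≤ 1)

"the forest the", 2 times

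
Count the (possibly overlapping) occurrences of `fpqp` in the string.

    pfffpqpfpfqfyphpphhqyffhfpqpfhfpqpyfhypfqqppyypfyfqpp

3

Sliding a length-4 window over the 53 characters (50 positions):
  position 4–7: fpqp
  position 25–28: fpqp
  position 31–34: fpqp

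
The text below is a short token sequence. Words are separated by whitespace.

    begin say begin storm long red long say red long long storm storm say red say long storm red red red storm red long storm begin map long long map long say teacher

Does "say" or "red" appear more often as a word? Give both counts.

"red" (7 vs 5)

"say": 5 occurrences
"red": 7 occurrences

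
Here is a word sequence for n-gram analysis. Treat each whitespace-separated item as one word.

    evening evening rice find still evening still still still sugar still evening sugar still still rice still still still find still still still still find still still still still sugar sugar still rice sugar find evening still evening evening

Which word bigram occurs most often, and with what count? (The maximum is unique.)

Bigram frequencies (highest first):
  still still: 11
  find still: 3
  still evening: 3
  sugar still: 3
  evening evening: 2
  evening still: 2
  … (11 more, each ≤ 2)

"still still", 11 times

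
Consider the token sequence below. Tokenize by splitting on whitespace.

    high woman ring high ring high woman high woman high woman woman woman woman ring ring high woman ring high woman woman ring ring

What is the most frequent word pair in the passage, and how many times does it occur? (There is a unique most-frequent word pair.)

"high woman", 6 times

Bigram frequencies (highest first):
  high woman: 6
  woman ring: 4
  ring high: 4
  woman woman: 4
  woman high: 2
  ring ring: 2
  … (1 more, each ≤ 1)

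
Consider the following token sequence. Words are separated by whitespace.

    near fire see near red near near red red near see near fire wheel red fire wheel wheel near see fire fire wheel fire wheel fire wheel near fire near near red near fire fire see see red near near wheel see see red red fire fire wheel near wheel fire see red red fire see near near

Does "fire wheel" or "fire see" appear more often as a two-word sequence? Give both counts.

"fire wheel" (6 vs 4)

"fire wheel": 6 occurrences
"fire see": 4 occurrences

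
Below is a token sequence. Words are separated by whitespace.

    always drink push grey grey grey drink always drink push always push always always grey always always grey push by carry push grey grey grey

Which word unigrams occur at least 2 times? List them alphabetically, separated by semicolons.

always; drink; grey; push

Unigram counts meeting the condition (at least 2 times):
  always: 7
  drink: 3
  grey: 8
  push: 5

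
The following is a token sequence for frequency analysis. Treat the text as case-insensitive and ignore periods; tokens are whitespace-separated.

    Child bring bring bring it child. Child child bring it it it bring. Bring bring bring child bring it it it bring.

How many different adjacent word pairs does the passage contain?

8

22 tokens → 21 bigram windows in total.
Repeated bigrams (each contributes count−1 duplicates):
  bring bring: 5
  it it: 4
  bring it: 3
  child bring: 3
  child child: 2
  it bring: 2
13 duplicate windows → 21 − 13 = 8 distinct.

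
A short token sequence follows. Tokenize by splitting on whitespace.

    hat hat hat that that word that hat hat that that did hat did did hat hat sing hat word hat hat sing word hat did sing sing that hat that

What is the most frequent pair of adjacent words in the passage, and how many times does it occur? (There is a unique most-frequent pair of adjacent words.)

Bigram frequencies (highest first):
  hat hat: 5
  hat that: 3
  that that: 2
  that hat: 2
  did hat: 2
  hat did: 2
  … (12 more, each ≤ 2)

"hat hat", 5 times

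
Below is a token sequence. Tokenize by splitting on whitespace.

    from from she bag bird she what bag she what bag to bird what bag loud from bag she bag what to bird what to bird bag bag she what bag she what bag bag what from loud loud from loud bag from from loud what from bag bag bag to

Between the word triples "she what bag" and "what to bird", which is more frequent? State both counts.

"she what bag" (4 vs 2)

"she what bag": 4 occurrences
"what to bird": 2 occurrences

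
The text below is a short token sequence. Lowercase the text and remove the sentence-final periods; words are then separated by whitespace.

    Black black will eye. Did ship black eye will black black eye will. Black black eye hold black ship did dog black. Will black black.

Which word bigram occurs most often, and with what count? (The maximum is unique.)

Bigram frequencies (highest first):
  black black: 4
  black eye: 3
  will black: 3
  black will: 2
  eye will: 2
  will eye: 1
  … (9 more, each ≤ 1)

"black black", 4 times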